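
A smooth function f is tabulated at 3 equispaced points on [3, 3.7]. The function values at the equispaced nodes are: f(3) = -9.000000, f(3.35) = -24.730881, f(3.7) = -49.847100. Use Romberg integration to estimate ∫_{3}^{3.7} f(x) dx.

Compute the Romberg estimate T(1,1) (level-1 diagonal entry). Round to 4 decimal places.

-18.4066

T(0,0) (trapezoid, 1 panel, h=0.7000): -20.596485
T(1,0) (trapezoid, 2 panels, h=0.3500): -18.954051
T(1,1) = -18.954051 + (-18.954051 − (-20.596485))/3 = -18.406573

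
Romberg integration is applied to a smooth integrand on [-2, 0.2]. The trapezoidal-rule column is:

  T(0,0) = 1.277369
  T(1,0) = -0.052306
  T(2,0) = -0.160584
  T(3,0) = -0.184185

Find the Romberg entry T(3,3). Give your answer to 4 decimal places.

T(1,1) = -0.052306 + (-0.052306 − 1.277369)/3 = -0.495531
T(2,1) = (4·(-0.160584) − (-0.052306)) / 3 = -0.196677
T(3,1) = (4·(-0.184185) − (-0.160584)) / 3 = -0.192052
T(2,2) = (16·(-0.196677) − (-0.495531)) / 15 = -0.176753
T(3,2) = -0.192052 + (-0.192052 − (-0.196677))/15 = -0.191744
T(3,3) = -0.191744 + (-0.191744 − (-0.176753))/63 = -0.191982

-0.1920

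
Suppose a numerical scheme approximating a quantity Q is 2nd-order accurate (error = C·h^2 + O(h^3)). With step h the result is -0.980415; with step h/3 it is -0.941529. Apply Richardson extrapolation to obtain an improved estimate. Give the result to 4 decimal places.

-0.9367

Extrapolated value = (9·A(h/3) − A(h)) / (9 − 1)
= (9·(-0.941529) − (-0.980415)) / 8
= -7.493346 / 8 = -0.936668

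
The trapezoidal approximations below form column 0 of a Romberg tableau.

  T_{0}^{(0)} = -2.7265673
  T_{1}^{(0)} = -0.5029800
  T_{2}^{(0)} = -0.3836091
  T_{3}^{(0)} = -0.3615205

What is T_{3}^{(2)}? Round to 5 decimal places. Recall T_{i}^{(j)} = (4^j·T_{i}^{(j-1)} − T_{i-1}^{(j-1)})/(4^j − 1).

-0.35485

Richardson extrapolation on the trapezoidal column (denominator 4−1=3):
T_{2}^{(1)} = -0.3836091 + (-0.3836091 − (-0.5029800))/3 = -0.3438188
T_{3}^{(1)} = -0.3615205 + (-0.3615205 − (-0.3836091))/3 = -0.3541576
T_{3}^{(2)} = -0.3541576 + (-0.3541576 − (-0.3438188))/15 = -0.3548469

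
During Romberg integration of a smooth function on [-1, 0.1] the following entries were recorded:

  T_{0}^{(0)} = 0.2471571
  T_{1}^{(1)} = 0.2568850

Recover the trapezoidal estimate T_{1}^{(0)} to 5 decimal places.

0.25445

From T_{1}^{(1)} = (4·T_{1}^{(0)} − T_{0}^{(0)})/3, solve for T_{1}^{(0)}:
4·T_{1}^{(0)} = 3·0.2568850 + 0.2471571 = 1.0178121
T_{1}^{(0)} = 0.2544530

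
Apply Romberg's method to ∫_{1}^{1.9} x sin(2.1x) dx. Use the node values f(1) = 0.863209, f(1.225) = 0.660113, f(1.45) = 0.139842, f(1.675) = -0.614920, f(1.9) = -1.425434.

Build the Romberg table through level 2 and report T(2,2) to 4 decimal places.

-0.0081

T(0,0) (trapezoid, 1 panel, h=0.9000): -0.253001
T(1,0) (trapezoid, 2 panels, h=0.4500): -0.063572
T(2,0) (trapezoid, 4 panels, h=0.2250): -0.021617
T(1,1) = -0.063572 + (-0.063572 − (-0.253001))/3 = -0.000429
T(2,1) = -0.021617 + (-0.021617 − (-0.063572))/3 = -0.007632
T(2,2) = -0.007632 + (-0.007632 − (-0.000429))/15 = -0.008112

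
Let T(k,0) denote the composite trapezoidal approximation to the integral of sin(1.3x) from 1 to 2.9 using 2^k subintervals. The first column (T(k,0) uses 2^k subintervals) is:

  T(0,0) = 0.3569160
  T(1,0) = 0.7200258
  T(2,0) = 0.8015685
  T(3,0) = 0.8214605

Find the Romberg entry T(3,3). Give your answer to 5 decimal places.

T(1,1) = 0.7200258 + (0.7200258 − 0.3569160)/3 = 0.8410624
T(2,1) = (4·0.8015685 − 0.7200258) / 3 = 0.8287494
T(3,1) = 0.8214605 + (0.8214605 − 0.8015685)/3 = 0.8280912
T(2,2) = 0.8287494 + (0.8287494 − 0.8410624)/15 = 0.8279285
T(3,2) = (16·0.8280912 − 0.8287494) / 15 = 0.8280473
T(3,3) = 0.8280473 + (0.8280473 − 0.8279285)/63 = 0.8280492

0.82805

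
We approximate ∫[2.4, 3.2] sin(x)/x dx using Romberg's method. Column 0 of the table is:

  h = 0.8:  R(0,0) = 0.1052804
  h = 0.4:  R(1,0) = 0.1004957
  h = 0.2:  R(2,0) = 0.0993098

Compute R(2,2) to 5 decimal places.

R(1,1) = (4·0.1004957 − 0.1052804) / 3 = 0.0989008
R(2,1) = (4·0.0993098 − 0.1004957) / 3 = 0.0989145
R(2,2) = (16·0.0989145 − 0.0989008) / 15 = 0.0989154

0.09892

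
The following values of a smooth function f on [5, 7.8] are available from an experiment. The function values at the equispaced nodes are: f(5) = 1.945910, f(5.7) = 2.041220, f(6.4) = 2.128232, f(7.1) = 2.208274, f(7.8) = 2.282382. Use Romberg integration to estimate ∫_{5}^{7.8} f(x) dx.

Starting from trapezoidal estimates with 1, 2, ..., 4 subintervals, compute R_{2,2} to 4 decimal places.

R_{0,0} (trapezoid, 1 panel, h=2.8000): 5.919609
R_{1,0} (trapezoid, 2 panels, h=1.4000): 5.939329
R_{2,0} (trapezoid, 4 panels, h=0.7000): 5.944310
R_{1,1} = 5.939329 + (5.939329 − 5.919609)/3 = 5.945902
R_{2,1} = 5.944310 + (5.944310 − 5.939329)/3 = 5.945970
R_{2,2} = 5.945970 + (5.945970 − 5.945902)/15 = 5.945975

5.9460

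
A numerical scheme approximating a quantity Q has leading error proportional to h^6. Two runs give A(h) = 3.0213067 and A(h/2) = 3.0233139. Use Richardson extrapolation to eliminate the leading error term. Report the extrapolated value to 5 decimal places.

The leading error scales as h^6; refining by a factor of 2 reduces it by 2^6 = 64.
Extrapolated value = (64·A(h/2) − A(h)) / (64 − 1)
= (64·3.0233139 − 3.0213067) / 63
= 190.4707829 / 63 = 3.0233458

3.02335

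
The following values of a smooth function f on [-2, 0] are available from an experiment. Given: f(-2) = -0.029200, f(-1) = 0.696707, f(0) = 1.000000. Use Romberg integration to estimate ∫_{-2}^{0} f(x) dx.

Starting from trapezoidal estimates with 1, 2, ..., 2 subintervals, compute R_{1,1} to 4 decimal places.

1.2525

R_{0,0} (trapezoid, 1 panel, h=2.0000): 0.970800
R_{1,0} (trapezoid, 2 panels, h=1.0000): 1.182107
R_{1,1} = 1.182107 + (1.182107 − 0.970800)/3 = 1.252543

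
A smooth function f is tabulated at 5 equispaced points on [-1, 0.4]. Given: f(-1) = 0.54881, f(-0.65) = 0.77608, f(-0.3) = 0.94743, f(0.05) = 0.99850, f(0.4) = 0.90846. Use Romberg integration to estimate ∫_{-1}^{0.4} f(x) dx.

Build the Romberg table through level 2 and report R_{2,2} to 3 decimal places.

R_{0,0} (trapezoid, 1 panel, h=1.4000): 1.02009
R_{1,0} (trapezoid, 2 panels, h=0.7000): 1.17325
R_{2,0} (trapezoid, 4 panels, h=0.3500): 1.20773
R_{1,1} = 1.17325 + (1.17325 − 1.02009)/3 = 1.22430
R_{2,1} = 1.20773 + (1.20773 − 1.17325)/3 = 1.21922
R_{2,2} = 1.21922 + (1.21922 − 1.22430)/15 = 1.21888

1.219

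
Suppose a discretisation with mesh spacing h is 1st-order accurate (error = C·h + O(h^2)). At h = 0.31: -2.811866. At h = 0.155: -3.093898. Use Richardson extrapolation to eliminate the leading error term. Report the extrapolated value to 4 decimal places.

-3.3759

The leading error scales as h; refining by a factor of 2 reduces it by 2^1 = 2.
Extrapolated value = (2·A(h/2) − A(h)) / (2 − 1)
= (2·(-3.093898) − (-2.811866)) / 1
= -3.375930 / 1 = -3.375930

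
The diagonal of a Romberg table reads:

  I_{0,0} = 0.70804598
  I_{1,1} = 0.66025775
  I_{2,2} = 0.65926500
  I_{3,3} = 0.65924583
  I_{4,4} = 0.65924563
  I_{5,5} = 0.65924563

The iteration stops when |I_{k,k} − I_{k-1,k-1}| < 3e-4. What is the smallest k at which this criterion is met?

k = 3

|I_{1,1} − I_{0,0}| = 0.04778823 ≥ 3e-4
|I_{2,2} − I_{1,1}| = 0.00099275 ≥ 3e-4
|I_{3,3} − I_{2,2}| = 0.00001917 < 3e-4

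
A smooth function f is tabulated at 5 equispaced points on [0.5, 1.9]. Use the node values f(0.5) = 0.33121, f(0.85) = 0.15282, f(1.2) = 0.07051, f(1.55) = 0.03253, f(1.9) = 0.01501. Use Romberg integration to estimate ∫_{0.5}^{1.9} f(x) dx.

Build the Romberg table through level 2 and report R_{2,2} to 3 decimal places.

R_{0,0} (trapezoid, 1 panel, h=1.4000): 0.24235
R_{1,0} (trapezoid, 2 panels, h=0.7000): 0.17053
R_{2,0} (trapezoid, 4 panels, h=0.3500): 0.15014
R_{1,1} = 0.17053 + (0.17053 − 0.24235)/3 = 0.14659
R_{2,1} = 0.15014 + (0.15014 − 0.17053)/3 = 0.14334
R_{2,2} = 0.14334 + (0.14334 − 0.14659)/15 = 0.14312

0.143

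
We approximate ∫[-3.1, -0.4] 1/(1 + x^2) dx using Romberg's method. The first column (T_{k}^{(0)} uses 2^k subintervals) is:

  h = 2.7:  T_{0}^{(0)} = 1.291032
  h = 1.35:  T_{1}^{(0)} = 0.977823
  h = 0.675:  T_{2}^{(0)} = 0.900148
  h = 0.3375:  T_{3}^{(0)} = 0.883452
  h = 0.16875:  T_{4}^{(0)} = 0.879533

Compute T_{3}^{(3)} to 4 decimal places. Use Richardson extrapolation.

Richardson extrapolation on the trapezoidal column (denominator 4−1=3):
T_{1}^{(1)} = (4·0.977823 − 1.291032) / 3 = 0.873420
T_{2}^{(1)} = (4·0.900148 − 0.977823) / 3 = 0.874256
T_{3}^{(1)} = 0.883452 + (0.883452 − 0.900148)/3 = 0.877887
T_{2}^{(2)} = (16·0.874256 − 0.873420) / 15 = 0.874312
T_{3}^{(2)} = (16·0.877887 − 0.874256) / 15 = 0.878129
T_{3}^{(3)} = 0.878129 + (0.878129 − 0.874312)/63 = 0.878190

0.8782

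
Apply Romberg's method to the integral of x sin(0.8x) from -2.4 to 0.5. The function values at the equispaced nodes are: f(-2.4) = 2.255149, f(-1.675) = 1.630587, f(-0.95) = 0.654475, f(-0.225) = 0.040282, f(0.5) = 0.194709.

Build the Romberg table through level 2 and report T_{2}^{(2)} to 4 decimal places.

2.5285

T_{0}^{(0)} (trapezoid, 1 panel, h=2.9000): 3.552294
T_{1}^{(0)} (trapezoid, 2 panels, h=1.4500): 2.725136
T_{2}^{(0)} (trapezoid, 4 panels, h=0.7250): 2.573948
T_{1}^{(1)} = 2.725136 + (2.725136 − 3.552294)/3 = 2.449417
T_{2}^{(1)} = 2.573948 + (2.573948 − 2.725136)/3 = 2.523552
T_{2}^{(2)} = 2.523552 + (2.523552 − 2.449417)/15 = 2.528494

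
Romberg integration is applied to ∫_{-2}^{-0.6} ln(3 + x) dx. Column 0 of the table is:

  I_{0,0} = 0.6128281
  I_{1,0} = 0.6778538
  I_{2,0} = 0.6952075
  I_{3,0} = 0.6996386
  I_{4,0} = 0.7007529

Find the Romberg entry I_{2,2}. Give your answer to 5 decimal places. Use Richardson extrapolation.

Richardson extrapolation on the trapezoidal column (denominator 4−1=3):
I_{1,1} = (4·0.6778538 − 0.6128281) / 3 = 0.6995290
I_{2,1} = 0.6952075 + (0.6952075 − 0.6778538)/3 = 0.7009921
I_{2,2} = (16·0.7009921 − 0.6995290) / 15 = 0.7010896

0.70109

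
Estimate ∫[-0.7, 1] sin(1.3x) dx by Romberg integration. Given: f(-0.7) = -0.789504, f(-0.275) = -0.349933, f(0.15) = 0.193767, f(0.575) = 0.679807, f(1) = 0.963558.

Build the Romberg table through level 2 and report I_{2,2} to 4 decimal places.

0.2663

I_{0,0} (trapezoid, 1 panel, h=1.7000): 0.147946
I_{1,0} (trapezoid, 2 panels, h=0.8500): 0.238675
I_{2,0} (trapezoid, 4 panels, h=0.4250): 0.259534
I_{1,1} = 0.238675 + (0.238675 − 0.147946)/3 = 0.268918
I_{2,1} = 0.259534 + (0.259534 − 0.238675)/3 = 0.266487
I_{2,2} = 0.266487 + (0.266487 − 0.268918)/15 = 0.266325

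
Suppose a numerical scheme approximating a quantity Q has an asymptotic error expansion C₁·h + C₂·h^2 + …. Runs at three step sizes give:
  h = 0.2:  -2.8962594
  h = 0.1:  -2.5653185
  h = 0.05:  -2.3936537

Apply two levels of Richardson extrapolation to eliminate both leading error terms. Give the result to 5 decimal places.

-2.21786

First eliminate the h term (factor 2^1 = 2):
  B₁ = (2·(-2.5653185) − (-2.8962594))/1 = -2.2343776
  B₂ = (2·(-2.3936537) − (-2.5653185))/1 = -2.2219889
Then eliminate the h^2 term (factor 2^2 = 4):
  (4·(-2.2219889) − (-2.2343776))/3 = -2.2178593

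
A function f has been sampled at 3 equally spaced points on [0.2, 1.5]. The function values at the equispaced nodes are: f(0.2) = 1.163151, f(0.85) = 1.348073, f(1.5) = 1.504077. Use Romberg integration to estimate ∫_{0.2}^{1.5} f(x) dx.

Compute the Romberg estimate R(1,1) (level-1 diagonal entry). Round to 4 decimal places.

R(0,0) (trapezoid, 1 panel, h=1.3000): 1.733698
R(1,0) (trapezoid, 2 panels, h=0.6500): 1.743097
R(1,1) = 1.743097 + (1.743097 − 1.733698)/3 = 1.746230

1.7462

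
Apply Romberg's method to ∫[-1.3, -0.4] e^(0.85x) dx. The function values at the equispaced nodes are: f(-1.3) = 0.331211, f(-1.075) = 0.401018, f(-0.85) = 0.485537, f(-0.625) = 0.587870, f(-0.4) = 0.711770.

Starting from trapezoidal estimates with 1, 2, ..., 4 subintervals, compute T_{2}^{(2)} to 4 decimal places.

0.4477

T_{0}^{(0)} (trapezoid, 1 panel, h=0.9000): 0.469341
T_{1}^{(0)} (trapezoid, 2 panels, h=0.4500): 0.453162
T_{2}^{(0)} (trapezoid, 4 panels, h=0.2250): 0.449081
T_{1}^{(1)} = 0.453162 + (0.453162 − 0.469341)/3 = 0.447769
T_{2}^{(1)} = 0.449081 + (0.449081 − 0.453162)/3 = 0.447721
T_{2}^{(2)} = 0.447721 + (0.447721 − 0.447769)/15 = 0.447718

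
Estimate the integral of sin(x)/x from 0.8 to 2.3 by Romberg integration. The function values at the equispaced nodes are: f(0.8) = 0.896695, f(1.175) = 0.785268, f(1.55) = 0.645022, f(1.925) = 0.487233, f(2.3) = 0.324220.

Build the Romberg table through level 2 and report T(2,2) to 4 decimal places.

0.9501

T(0,0) (trapezoid, 1 panel, h=1.5000): 0.915686
T(1,0) (trapezoid, 2 panels, h=0.7500): 0.941610
T(2,0) (trapezoid, 4 panels, h=0.3750): 0.947993
T(1,1) = 0.941610 + (0.941610 − 0.915686)/3 = 0.950251
T(2,1) = 0.947993 + (0.947993 − 0.941610)/3 = 0.950121
T(2,2) = 0.950121 + (0.950121 − 0.950251)/15 = 0.950112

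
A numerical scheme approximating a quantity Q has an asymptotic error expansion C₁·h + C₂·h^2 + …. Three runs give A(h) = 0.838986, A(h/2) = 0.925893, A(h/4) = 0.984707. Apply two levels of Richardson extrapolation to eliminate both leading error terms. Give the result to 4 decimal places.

1.0538

First eliminate the h term (factor 2^1 = 2):
  B₁ = (2·0.925893 − 0.838986)/1 = 1.012800
  B₂ = (2·0.984707 − 0.925893)/1 = 1.043521
Then eliminate the h^2 term (factor 2^2 = 4):
  (4·1.043521 − 1.012800)/3 = 1.053761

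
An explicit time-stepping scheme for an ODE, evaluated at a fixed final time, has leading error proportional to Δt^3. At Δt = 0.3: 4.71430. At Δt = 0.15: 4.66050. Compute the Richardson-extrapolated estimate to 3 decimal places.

The leading error scales as Δt^3; refining by a factor of 2 reduces it by 2^3 = 8.
Extrapolated value = (8·A(Δt/2) − A(Δt)) / (8 − 1)
= (8·4.66050 − 4.71430) / 7
= 32.56970 / 7 = 4.65281

4.653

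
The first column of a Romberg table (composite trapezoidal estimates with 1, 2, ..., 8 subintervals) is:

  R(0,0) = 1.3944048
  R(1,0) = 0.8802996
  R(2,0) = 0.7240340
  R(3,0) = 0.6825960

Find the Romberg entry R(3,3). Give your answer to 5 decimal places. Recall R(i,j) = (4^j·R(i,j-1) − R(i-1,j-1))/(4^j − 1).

Richardson extrapolation on the trapezoidal column (denominator 4−1=3):
R(1,1) = (4·0.8802996 − 1.3944048) / 3 = 0.7089312
R(2,1) = (4·0.7240340 − 0.8802996) / 3 = 0.6719455
R(3,1) = (4·0.6825960 − 0.7240340) / 3 = 0.6687833
R(2,2) = 0.6719455 + (0.6719455 − 0.7089312)/15 = 0.6694798
R(3,2) = (16·0.6687833 − 0.6719455) / 15 = 0.6685725
R(3,3) = 0.6685725 + (0.6685725 − 0.6694798)/63 = 0.6685581

0.66856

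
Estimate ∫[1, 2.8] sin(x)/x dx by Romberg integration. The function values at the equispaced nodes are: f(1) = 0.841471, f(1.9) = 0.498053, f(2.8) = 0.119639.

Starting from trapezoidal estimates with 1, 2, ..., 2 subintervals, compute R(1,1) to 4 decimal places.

R(0,0) (trapezoid, 1 panel, h=1.8000): 0.864999
R(1,0) (trapezoid, 2 panels, h=0.9000): 0.880747
R(1,1) = 0.880747 + (0.880747 − 0.864999)/3 = 0.885996

0.8860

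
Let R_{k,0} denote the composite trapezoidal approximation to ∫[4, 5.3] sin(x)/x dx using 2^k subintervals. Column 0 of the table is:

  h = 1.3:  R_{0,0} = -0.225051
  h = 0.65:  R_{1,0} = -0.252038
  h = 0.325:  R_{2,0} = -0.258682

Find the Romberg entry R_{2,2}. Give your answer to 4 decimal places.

-0.2609

R_{1,1} = (4·(-0.252038) − (-0.225051)) / 3 = -0.261034
R_{2,1} = (4·(-0.258682) − (-0.252038)) / 3 = -0.260897
R_{2,2} = (16·(-0.260897) − (-0.261034)) / 15 = -0.260888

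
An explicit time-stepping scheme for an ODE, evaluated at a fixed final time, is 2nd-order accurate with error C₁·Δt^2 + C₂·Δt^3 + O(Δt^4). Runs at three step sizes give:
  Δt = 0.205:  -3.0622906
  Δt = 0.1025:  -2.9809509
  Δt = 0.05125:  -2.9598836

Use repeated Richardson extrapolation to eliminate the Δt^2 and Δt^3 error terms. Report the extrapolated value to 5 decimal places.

-2.95272

First eliminate the Δt^2 term (factor 2^2 = 4):
  B₁ = (4·(-2.9809509) − (-3.0622906))/3 = -2.9538377
  B₂ = (4·(-2.9598836) − (-2.9809509))/3 = -2.9528612
Then eliminate the Δt^3 term (factor 2^3 = 8):
  (8·(-2.9528612) − (-2.9538377))/7 = -2.9527217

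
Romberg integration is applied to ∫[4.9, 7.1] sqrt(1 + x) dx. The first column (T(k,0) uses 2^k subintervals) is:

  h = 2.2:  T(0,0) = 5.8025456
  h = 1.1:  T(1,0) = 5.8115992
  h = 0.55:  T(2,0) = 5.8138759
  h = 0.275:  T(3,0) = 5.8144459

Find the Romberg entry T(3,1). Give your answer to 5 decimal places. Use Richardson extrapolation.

T(3,1) = (4·5.8144459 − 5.8138759) / 3 = 5.8146359

5.81464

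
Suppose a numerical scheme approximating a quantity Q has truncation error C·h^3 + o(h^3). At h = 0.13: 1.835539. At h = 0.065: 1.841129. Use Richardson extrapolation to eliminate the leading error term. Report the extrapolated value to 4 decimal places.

The leading error scales as h^3; refining by a factor of 2 reduces it by 2^3 = 8.
Extrapolated value = (8·A(h/2) − A(h)) / (8 − 1)
= (8·1.841129 − 1.835539) / 7
= 12.893493 / 7 = 1.841928

1.8419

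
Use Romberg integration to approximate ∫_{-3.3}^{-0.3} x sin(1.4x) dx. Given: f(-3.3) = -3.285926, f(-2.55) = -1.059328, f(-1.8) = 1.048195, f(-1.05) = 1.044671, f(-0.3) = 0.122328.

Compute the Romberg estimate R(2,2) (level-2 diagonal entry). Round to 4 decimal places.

R(0,0) (trapezoid, 1 panel, h=3.0000): -4.745397
R(1,0) (trapezoid, 2 panels, h=1.5000): -0.800406
R(2,0) (trapezoid, 4 panels, h=0.7500): -0.411196
R(1,1) = -0.800406 + (-0.800406 − (-4.745397))/3 = 0.514591
R(2,1) = -0.411196 + (-0.411196 − (-0.800406))/3 = -0.281459
R(2,2) = -0.281459 + (-0.281459 − 0.514591)/15 = -0.334529

-0.3345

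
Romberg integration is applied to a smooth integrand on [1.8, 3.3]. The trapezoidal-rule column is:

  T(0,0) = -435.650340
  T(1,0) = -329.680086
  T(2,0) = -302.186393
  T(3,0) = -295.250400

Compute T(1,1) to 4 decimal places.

-294.3567

T(1,1) = -329.680086 + (-329.680086 − (-435.650340))/3 = -294.356668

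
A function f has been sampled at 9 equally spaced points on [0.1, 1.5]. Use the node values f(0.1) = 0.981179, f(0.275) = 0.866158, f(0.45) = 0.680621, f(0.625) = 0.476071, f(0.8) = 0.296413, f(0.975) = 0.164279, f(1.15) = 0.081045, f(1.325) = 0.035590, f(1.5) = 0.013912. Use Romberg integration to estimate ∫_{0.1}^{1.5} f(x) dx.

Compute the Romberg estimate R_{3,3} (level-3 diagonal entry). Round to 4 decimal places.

R_{0,0} (trapezoid, 1 panel, h=1.4000): 0.696564
R_{1,0} (trapezoid, 2 panels, h=0.7000): 0.555771
R_{2,0} (trapezoid, 4 panels, h=0.3500): 0.544469
R_{3,0} (trapezoid, 8 panels, h=0.1750): 0.542101
R_{1,1} = 0.555771 + (0.555771 − 0.696564)/3 = 0.508840
R_{2,1} = 0.544469 + (0.544469 − 0.555771)/3 = 0.540702
R_{3,1} = 0.542101 + (0.542101 − 0.544469)/3 = 0.541312
R_{2,2} = 0.540702 + (0.540702 − 0.508840)/15 = 0.542826
R_{3,2} = 0.541312 + (0.541312 − 0.540702)/15 = 0.541353
R_{3,3} = 0.541353 + (0.541353 − 0.542826)/63 = 0.541330

0.5413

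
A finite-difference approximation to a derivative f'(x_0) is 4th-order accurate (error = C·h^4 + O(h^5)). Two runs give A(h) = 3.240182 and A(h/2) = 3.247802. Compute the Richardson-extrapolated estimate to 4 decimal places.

The leading error scales as h^4; refining by a factor of 2 reduces it by 2^4 = 16.
Extrapolated value = (16·A(h/2) − A(h)) / (16 − 1)
= (16·3.247802 − 3.240182) / 15
= 48.724650 / 15 = 3.248310

3.2483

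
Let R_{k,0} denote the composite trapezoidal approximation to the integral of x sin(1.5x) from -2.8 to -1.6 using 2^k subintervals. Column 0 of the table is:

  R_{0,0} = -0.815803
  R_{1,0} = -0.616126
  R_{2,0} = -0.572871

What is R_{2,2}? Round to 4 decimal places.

R_{1,1} = -0.616126 + (-0.616126 − (-0.815803))/3 = -0.549567
R_{2,1} = (4·(-0.572871) − (-0.616126)) / 3 = -0.558453
R_{2,2} = -0.558453 + (-0.558453 − (-0.549567))/15 = -0.559045

-0.5590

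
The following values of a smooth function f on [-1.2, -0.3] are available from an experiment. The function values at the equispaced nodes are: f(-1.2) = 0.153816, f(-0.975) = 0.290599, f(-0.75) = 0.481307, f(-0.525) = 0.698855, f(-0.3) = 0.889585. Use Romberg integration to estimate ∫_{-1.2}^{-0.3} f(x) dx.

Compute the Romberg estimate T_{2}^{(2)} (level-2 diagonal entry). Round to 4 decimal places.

0.4474

T_{0}^{(0)} (trapezoid, 1 panel, h=0.9000): 0.469530
T_{1}^{(0)} (trapezoid, 2 panels, h=0.4500): 0.451353
T_{2}^{(0)} (trapezoid, 4 panels, h=0.2250): 0.448304
T_{1}^{(1)} = 0.451353 + (0.451353 − 0.469530)/3 = 0.445294
T_{2}^{(1)} = 0.448304 + (0.448304 − 0.451353)/3 = 0.447288
T_{2}^{(2)} = 0.447288 + (0.447288 − 0.445294)/15 = 0.447421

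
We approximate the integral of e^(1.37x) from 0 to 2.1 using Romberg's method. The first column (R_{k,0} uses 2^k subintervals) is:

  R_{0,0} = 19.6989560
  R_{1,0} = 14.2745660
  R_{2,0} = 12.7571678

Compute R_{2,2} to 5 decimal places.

12.23703

R_{1,1} = (4·14.2745660 − 19.6989560) / 3 = 12.4664360
R_{2,1} = (4·12.7571678 − 14.2745660) / 3 = 12.2513684
R_{2,2} = (16·12.2513684 − 12.4664360) / 15 = 12.2370306
(Column j=1 coincides with Simpson's rule on the same nodes.)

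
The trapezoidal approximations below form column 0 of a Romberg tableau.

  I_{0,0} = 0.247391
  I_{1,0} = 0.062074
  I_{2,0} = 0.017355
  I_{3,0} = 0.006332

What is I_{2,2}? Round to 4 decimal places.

Richardson extrapolation on the trapezoidal column (denominator 4−1=3):
I_{1,1} = 0.062074 + (0.062074 − 0.247391)/3 = 0.000302
I_{2,1} = 0.017355 + (0.017355 − 0.062074)/3 = 0.002449
I_{2,2} = 0.002449 + (0.002449 − 0.000302)/15 = 0.002592
(Column j=1 coincides with Simpson's rule on the same nodes.)

0.0026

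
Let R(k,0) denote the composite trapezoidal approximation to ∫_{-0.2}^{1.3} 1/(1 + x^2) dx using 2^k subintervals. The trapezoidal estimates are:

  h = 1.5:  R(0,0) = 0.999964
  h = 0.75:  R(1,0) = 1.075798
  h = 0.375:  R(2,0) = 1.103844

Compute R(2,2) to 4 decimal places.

Richardson extrapolation on the trapezoidal column (denominator 4−1=3):
R(1,1) = 1.075798 + (1.075798 − 0.999964)/3 = 1.101076
R(2,1) = 1.103844 + (1.103844 − 1.075798)/3 = 1.113193
R(2,2) = (16·1.113193 − 1.101076) / 15 = 1.114001

1.1140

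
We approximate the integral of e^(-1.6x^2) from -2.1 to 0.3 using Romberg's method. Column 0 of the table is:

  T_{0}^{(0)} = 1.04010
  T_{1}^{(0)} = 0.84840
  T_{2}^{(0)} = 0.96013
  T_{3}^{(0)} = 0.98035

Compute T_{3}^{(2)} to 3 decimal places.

T_{2}^{(1)} = (4·0.96013 − 0.84840) / 3 = 0.99737
T_{3}^{(1)} = (4·0.98035 − 0.96013) / 3 = 0.98709
T_{3}^{(2)} = (16·0.98709 − 0.99737) / 15 = 0.98640

0.986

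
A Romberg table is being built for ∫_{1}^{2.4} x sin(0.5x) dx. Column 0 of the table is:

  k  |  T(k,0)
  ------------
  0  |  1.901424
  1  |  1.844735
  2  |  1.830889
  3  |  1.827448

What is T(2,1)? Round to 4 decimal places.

T(2,1) = 1.830889 + (1.830889 − 1.844735)/3 = 1.826274

1.8263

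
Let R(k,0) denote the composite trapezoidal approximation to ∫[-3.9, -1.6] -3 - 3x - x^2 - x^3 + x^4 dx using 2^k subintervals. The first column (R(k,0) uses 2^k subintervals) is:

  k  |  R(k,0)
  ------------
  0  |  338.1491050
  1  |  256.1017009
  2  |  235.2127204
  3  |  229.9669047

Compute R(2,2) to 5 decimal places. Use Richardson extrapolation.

R(1,1) = 256.1017009 + (256.1017009 − 338.1491050)/3 = 228.7525662
R(2,1) = (4·235.2127204 − 256.1017009) / 3 = 228.2497269
R(2,2) = 228.2497269 + (228.2497269 − 228.7525662)/15 = 228.2162043

228.21620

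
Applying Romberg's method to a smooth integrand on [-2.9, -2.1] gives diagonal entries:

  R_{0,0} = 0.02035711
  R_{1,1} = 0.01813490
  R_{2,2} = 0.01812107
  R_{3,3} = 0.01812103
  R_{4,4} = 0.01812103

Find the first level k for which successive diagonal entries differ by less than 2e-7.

k = 3

|R_{1,1} − R_{0,0}| = 0.00222221 ≥ 2e-7
|R_{2,2} − R_{1,1}| = 0.00001383 ≥ 2e-7
|R_{3,3} − R_{2,2}| = 0.00000004 < 2e-7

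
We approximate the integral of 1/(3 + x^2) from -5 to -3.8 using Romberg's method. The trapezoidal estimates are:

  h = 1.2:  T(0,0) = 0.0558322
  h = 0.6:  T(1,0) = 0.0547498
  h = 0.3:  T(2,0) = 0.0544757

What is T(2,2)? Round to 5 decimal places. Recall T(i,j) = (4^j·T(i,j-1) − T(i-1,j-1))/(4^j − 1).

Richardson extrapolation on the trapezoidal column (denominator 4−1=3):
T(1,1) = (4·0.0547498 − 0.0558322) / 3 = 0.0543890
T(2,1) = (4·0.0544757 − 0.0547498) / 3 = 0.0543843
T(2,2) = (16·0.0543843 − 0.0543890) / 15 = 0.0543840

0.05438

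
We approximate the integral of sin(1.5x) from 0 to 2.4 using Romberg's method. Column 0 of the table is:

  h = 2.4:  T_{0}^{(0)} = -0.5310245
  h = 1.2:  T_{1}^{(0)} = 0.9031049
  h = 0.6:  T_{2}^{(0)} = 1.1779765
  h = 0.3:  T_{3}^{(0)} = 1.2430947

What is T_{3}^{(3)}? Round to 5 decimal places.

1.26452

Richardson extrapolation on the trapezoidal column (denominator 4−1=3):
T_{1}^{(1)} = 0.9031049 + (0.9031049 − (-0.5310245))/3 = 1.3811480
T_{2}^{(1)} = (4·1.1779765 − 0.9031049) / 3 = 1.2696004
T_{3}^{(1)} = 1.2430947 + (1.2430947 − 1.1779765)/3 = 1.2648008
T_{2}^{(2)} = 1.2696004 + (1.2696004 − 1.3811480)/15 = 1.2621639
T_{3}^{(2)} = 1.2648008 + (1.2648008 − 1.2696004)/15 = 1.2644808
T_{3}^{(3)} = (64·1.2644808 − 1.2621639) / 63 = 1.2645176
(Column j=1 coincides with Simpson's rule on the same nodes.)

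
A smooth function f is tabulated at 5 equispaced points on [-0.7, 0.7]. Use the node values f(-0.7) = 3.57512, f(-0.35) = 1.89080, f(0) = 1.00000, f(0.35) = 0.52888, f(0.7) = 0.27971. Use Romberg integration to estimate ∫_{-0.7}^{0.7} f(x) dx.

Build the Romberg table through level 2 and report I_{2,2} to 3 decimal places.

1.811

I_{0,0} (trapezoid, 1 panel, h=1.4000): 2.69838
I_{1,0} (trapezoid, 2 panels, h=0.7000): 2.04919
I_{2,0} (trapezoid, 4 panels, h=0.3500): 1.87148
I_{1,1} = 2.04919 + (2.04919 − 2.69838)/3 = 1.83279
I_{2,1} = 1.87148 + (1.87148 − 2.04919)/3 = 1.81224
I_{2,2} = 1.81224 + (1.81224 − 1.83279)/15 = 1.81087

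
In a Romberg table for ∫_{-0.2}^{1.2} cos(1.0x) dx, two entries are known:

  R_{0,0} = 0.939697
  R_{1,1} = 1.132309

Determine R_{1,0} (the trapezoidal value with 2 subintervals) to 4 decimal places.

From R_{1,1} = (4·R_{1,0} − R_{0,0})/3, solve for R_{1,0}:
4·R_{1,0} = 3·1.132309 + 0.939697 = 4.336624
R_{1,0} = 1.084156

1.0842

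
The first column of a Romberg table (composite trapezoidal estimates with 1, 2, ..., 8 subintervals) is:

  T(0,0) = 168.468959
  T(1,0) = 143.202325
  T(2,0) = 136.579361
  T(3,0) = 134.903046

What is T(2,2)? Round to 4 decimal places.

T(1,1) = 143.202325 + (143.202325 − 168.468959)/3 = 134.780114
T(2,1) = (4·136.579361 − 143.202325) / 3 = 134.371706
T(2,2) = (16·134.371706 − 134.780114) / 15 = 134.344479

134.3445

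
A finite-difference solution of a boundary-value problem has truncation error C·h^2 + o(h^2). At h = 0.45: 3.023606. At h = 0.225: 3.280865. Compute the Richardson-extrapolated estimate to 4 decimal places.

The leading error scales as h^2; refining by a factor of 2 reduces it by 2^2 = 4.
Extrapolated value = (4·A(h/2) − A(h)) / (4 − 1)
= (4·3.280865 − 3.023606) / 3
= 10.099854 / 3 = 3.366618

3.3666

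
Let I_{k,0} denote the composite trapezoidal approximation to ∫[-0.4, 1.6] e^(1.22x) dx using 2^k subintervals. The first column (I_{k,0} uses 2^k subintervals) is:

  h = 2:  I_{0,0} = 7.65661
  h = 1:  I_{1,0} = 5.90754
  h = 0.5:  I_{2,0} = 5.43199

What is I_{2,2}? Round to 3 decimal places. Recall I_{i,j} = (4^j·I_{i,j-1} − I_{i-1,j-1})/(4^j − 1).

5.270

Richardson extrapolation on the trapezoidal column (denominator 4−1=3):
I_{1,1} = 5.90754 + (5.90754 − 7.65661)/3 = 5.32452
I_{2,1} = (4·5.43199 − 5.90754) / 3 = 5.27347
I_{2,2} = 5.27347 + (5.27347 − 5.32452)/15 = 5.27007
(Column j=1 coincides with Simpson's rule on the same nodes.)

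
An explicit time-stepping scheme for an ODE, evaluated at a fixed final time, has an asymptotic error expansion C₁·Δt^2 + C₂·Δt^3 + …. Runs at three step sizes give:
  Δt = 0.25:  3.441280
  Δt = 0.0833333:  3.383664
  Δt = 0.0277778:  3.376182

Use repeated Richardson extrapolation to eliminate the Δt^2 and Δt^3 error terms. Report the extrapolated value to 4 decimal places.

First eliminate the Δt^2 term (factor 3^2 = 9):
  B₁ = (9·3.383664 − 3.441280)/8 = 3.376462
  B₂ = (9·3.376182 − 3.383664)/8 = 3.375247
Then eliminate the Δt^3 term (factor 3^3 = 27):
  (27·3.375247 − 3.376462)/26 = 3.375200

3.3752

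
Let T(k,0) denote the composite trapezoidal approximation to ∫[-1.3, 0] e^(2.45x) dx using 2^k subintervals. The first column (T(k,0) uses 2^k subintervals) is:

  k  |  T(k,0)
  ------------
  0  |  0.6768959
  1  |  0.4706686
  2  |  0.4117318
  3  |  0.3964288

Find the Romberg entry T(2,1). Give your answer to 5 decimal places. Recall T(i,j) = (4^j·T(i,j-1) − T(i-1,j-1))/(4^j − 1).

0.39209

Richardson extrapolation on the trapezoidal column (denominator 4−1=3):
T(2,1) = (4·0.4117318 − 0.4706686) / 3 = 0.3920862
(Column j=1 coincides with Simpson's rule on the same nodes.)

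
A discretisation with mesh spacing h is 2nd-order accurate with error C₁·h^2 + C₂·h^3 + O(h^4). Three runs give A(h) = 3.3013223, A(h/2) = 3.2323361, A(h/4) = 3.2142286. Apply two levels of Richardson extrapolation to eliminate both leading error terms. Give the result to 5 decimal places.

First eliminate the h^2 term (factor 2^2 = 4):
  B₁ = (4·3.2323361 − 3.3013223)/3 = 3.2093407
  B₂ = (4·3.2142286 − 3.2323361)/3 = 3.2081928
Then eliminate the h^3 term (factor 2^3 = 8):
  (8·3.2081928 − 3.2093407)/7 = 3.2080288

3.20803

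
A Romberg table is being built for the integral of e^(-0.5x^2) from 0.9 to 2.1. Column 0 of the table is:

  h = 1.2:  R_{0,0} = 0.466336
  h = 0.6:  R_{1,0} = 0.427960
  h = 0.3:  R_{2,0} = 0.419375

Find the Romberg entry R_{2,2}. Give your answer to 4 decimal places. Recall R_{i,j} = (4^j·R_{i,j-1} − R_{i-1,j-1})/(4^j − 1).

0.4166

Richardson extrapolation on the trapezoidal column (denominator 4−1=3):
R_{1,1} = 0.427960 + (0.427960 − 0.466336)/3 = 0.415168
R_{2,1} = (4·0.419375 − 0.427960) / 3 = 0.416513
R_{2,2} = (16·0.416513 − 0.415168) / 15 = 0.416603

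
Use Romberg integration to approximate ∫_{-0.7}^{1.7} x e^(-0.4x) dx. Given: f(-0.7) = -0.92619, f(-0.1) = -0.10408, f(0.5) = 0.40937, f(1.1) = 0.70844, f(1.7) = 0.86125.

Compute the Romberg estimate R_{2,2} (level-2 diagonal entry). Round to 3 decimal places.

0.635

R_{0,0} (trapezoid, 1 panel, h=2.4000): -0.07793
R_{1,0} (trapezoid, 2 panels, h=1.2000): 0.45228
R_{2,0} (trapezoid, 4 panels, h=0.6000): 0.58876
R_{1,1} = 0.45228 + (0.45228 − (-0.07793))/3 = 0.62902
R_{2,1} = 0.58876 + (0.58876 − 0.45228)/3 = 0.63425
R_{2,2} = 0.63425 + (0.63425 − 0.62902)/15 = 0.63460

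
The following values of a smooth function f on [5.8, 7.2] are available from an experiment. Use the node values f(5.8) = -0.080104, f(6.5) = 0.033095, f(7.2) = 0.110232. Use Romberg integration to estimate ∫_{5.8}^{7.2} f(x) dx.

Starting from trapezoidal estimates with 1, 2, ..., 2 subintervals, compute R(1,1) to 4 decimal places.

R(0,0) (trapezoid, 1 panel, h=1.4000): 0.021090
R(1,0) (trapezoid, 2 panels, h=0.7000): 0.033711
R(1,1) = 0.033711 + (0.033711 − 0.021090)/3 = 0.037918

0.0379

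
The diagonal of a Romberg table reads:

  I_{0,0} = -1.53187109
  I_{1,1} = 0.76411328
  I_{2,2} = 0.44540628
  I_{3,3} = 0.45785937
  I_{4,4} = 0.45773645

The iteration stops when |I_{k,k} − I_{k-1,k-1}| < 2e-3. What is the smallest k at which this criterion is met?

|I_{1,1} − I_{0,0}| = 2.29598437 ≥ 2e-3
|I_{2,2} − I_{1,1}| = 0.31870700 ≥ 2e-3
|I_{3,3} − I_{2,2}| = 0.01245309 ≥ 2e-3
|I_{4,4} − I_{3,3}| = 0.00012292 < 2e-3

k = 4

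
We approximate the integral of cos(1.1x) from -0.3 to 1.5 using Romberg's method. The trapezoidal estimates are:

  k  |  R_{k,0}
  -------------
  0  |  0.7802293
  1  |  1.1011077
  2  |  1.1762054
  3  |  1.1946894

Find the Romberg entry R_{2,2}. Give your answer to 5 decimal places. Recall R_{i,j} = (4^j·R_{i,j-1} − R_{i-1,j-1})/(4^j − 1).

R_{1,1} = (4·1.1011077 − 0.7802293) / 3 = 1.2080672
R_{2,1} = (4·1.1762054 − 1.1011077) / 3 = 1.2012380
R_{2,2} = 1.2012380 + (1.2012380 − 1.2080672)/15 = 1.2007827

1.20078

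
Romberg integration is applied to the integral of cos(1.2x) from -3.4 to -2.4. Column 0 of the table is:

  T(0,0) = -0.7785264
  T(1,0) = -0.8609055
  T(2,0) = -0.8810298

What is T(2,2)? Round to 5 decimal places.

-0.88770

T(1,1) = -0.8609055 + (-0.8609055 − (-0.7785264))/3 = -0.8883652
T(2,1) = -0.8810298 + (-0.8810298 − (-0.8609055))/3 = -0.8877379
T(2,2) = -0.8877379 + (-0.8877379 − (-0.8883652))/15 = -0.8876961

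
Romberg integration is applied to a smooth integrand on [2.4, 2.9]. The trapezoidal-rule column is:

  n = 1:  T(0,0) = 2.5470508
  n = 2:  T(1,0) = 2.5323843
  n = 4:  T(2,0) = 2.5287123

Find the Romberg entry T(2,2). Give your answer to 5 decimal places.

T(1,1) = (4·2.5323843 − 2.5470508) / 3 = 2.5274955
T(2,1) = 2.5287123 + (2.5287123 − 2.5323843)/3 = 2.5274883
T(2,2) = 2.5274883 + (2.5274883 − 2.5274955)/15 = 2.5274878

2.52749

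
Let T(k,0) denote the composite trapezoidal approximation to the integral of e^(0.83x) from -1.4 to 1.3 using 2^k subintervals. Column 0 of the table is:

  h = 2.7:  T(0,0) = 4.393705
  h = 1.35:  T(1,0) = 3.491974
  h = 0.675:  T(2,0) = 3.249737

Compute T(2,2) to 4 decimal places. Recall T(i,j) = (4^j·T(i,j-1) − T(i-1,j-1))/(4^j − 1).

3.1675

Richardson extrapolation on the trapezoidal column (denominator 4−1=3):
T(1,1) = (4·3.491974 − 4.393705) / 3 = 3.191397
T(2,1) = 3.249737 + (3.249737 − 3.491974)/3 = 3.168991
T(2,2) = (16·3.168991 − 3.191397) / 15 = 3.167497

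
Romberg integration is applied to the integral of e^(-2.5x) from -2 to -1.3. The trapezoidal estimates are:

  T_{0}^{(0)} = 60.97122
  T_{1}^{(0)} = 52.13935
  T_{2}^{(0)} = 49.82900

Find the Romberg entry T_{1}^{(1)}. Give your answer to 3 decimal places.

Richardson extrapolation on the trapezoidal column (denominator 4−1=3):
T_{1}^{(1)} = 52.13935 + (52.13935 − 60.97122)/3 = 49.19539

49.195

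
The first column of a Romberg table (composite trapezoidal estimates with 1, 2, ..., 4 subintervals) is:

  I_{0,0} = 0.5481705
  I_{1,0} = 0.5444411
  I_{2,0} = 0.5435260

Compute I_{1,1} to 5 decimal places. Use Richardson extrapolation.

0.54320

I_{1,1} = 0.5444411 + (0.5444411 − 0.5481705)/3 = 0.5431980
(Column j=1 coincides with Simpson's rule on the same nodes.)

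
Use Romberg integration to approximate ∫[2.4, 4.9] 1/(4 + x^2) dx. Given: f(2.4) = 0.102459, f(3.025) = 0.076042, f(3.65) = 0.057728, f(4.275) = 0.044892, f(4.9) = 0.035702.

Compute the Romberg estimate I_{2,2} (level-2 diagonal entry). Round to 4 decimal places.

I_{0,0} (trapezoid, 1 panel, h=2.5000): 0.172701
I_{1,0} (trapezoid, 2 panels, h=1.2500): 0.158511
I_{2,0} (trapezoid, 4 panels, h=0.6250): 0.154839
I_{1,1} = 0.158511 + (0.158511 − 0.172701)/3 = 0.153781
I_{2,1} = 0.154839 + (0.154839 − 0.158511)/3 = 0.153615
I_{2,2} = 0.153615 + (0.153615 − 0.153781)/15 = 0.153604

0.1536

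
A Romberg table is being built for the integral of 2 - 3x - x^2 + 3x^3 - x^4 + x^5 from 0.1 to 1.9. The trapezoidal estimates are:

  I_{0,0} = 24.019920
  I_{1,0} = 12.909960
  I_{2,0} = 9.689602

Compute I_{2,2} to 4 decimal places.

8.5768

I_{1,1} = 12.909960 + (12.909960 − 24.019920)/3 = 9.206640
I_{2,1} = (4·9.689602 − 12.909960) / 3 = 8.616149
I_{2,2} = 8.616149 + (8.616149 − 9.206640)/15 = 8.576783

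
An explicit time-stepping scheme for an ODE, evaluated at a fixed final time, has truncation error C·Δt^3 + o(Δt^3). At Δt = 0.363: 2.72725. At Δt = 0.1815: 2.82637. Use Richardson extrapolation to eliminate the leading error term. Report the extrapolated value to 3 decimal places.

Extrapolated value = (8·A(Δt/2) − A(Δt)) / (8 − 1)
= (8·2.82637 − 2.72725) / 7
= 19.88371 / 7 = 2.84053

2.841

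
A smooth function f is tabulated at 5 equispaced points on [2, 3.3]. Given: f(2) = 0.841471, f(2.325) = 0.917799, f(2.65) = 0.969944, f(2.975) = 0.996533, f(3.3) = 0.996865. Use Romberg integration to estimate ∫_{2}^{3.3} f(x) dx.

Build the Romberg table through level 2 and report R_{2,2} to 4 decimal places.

1.2388

R_{0,0} (trapezoid, 1 panel, h=1.3000): 1.194918
R_{1,0} (trapezoid, 2 panels, h=0.6500): 1.227923
R_{2,0} (trapezoid, 4 panels, h=0.3250): 1.236119
R_{1,1} = 1.227923 + (1.227923 − 1.194918)/3 = 1.238925
R_{2,1} = 1.236119 + (1.236119 − 1.227923)/3 = 1.238851
R_{2,2} = 1.238851 + (1.238851 − 1.238925)/15 = 1.238846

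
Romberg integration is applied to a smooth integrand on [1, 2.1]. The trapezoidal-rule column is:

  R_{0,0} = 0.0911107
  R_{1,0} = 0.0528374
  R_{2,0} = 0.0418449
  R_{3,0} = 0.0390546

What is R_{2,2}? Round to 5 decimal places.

Richardson extrapolation on the trapezoidal column (denominator 4−1=3):
R_{1,1} = 0.0528374 + (0.0528374 − 0.0911107)/3 = 0.0400796
R_{2,1} = 0.0418449 + (0.0418449 − 0.0528374)/3 = 0.0381807
R_{2,2} = (16·0.0381807 − 0.0400796) / 15 = 0.0380541
(Column j=1 coincides with Simpson's rule on the same nodes.)

0.03805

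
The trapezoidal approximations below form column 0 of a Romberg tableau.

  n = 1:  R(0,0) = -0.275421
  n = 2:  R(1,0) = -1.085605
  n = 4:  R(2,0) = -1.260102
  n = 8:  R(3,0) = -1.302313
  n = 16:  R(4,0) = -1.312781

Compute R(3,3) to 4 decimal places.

Richardson extrapolation on the trapezoidal column (denominator 4−1=3):
R(1,1) = (4·(-1.085605) − (-0.275421)) / 3 = -1.355666
R(2,1) = (4·(-1.260102) − (-1.085605)) / 3 = -1.318268
R(3,1) = (4·(-1.302313) − (-1.260102)) / 3 = -1.316383
R(2,2) = (16·(-1.318268) − (-1.355666)) / 15 = -1.315775
R(3,2) = -1.316383 + (-1.316383 − (-1.318268))/15 = -1.316257
R(3,3) = (64·(-1.316257) − (-1.315775)) / 63 = -1.316265

-1.3163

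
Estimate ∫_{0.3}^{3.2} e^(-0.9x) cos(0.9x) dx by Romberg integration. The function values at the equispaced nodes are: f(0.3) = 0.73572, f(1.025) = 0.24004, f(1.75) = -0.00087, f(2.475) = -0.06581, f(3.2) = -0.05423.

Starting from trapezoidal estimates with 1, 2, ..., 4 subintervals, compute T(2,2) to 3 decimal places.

T(0,0) (trapezoid, 1 panel, h=2.9000): 0.98816
T(1,0) (trapezoid, 2 panels, h=1.4500): 0.49282
T(2,0) (trapezoid, 4 panels, h=0.7250): 0.37273
T(1,1) = 0.49282 + (0.49282 − 0.98816)/3 = 0.32771
T(2,1) = 0.37273 + (0.37273 − 0.49282)/3 = 0.33270
T(2,2) = 0.33270 + (0.33270 − 0.32771)/15 = 0.33303

0.333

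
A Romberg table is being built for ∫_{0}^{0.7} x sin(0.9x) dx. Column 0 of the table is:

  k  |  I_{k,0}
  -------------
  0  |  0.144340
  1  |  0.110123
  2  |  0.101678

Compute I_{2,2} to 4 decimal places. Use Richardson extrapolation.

Richardson extrapolation on the trapezoidal column (denominator 4−1=3):
I_{1,1} = 0.110123 + (0.110123 − 0.144340)/3 = 0.098717
I_{2,1} = 0.101678 + (0.101678 − 0.110123)/3 = 0.098863
I_{2,2} = 0.098863 + (0.098863 − 0.098717)/15 = 0.098873

0.0989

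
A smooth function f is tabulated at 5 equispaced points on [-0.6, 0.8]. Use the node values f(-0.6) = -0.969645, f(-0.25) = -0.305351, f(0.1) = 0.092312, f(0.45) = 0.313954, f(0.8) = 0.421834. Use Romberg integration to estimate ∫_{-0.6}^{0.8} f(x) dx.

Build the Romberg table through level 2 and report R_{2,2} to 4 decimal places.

R_{0,0} (trapezoid, 1 panel, h=1.4000): -0.383468
R_{1,0} (trapezoid, 2 panels, h=0.7000): -0.127115
R_{2,0} (trapezoid, 4 panels, h=0.3500): -0.060547
R_{1,1} = -0.127115 + (-0.127115 − (-0.383468))/3 = -0.041664
R_{2,1} = -0.060547 + (-0.060547 − (-0.127115))/3 = -0.038358
R_{2,2} = -0.038358 + (-0.038358 − (-0.041664))/15 = -0.038138

-0.0381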